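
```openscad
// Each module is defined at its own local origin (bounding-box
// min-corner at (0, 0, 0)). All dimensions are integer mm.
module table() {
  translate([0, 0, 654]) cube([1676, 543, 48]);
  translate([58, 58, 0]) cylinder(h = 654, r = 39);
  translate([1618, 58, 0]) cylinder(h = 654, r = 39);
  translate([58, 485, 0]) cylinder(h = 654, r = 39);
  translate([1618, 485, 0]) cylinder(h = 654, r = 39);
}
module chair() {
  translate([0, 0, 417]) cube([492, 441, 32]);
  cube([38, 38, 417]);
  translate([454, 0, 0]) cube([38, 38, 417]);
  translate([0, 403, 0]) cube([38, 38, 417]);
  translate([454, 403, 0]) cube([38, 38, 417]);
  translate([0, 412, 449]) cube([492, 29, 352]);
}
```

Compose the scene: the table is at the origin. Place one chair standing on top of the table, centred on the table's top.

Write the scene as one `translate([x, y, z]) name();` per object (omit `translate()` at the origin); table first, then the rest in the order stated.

table();
translate([592, 51, 702]) chair();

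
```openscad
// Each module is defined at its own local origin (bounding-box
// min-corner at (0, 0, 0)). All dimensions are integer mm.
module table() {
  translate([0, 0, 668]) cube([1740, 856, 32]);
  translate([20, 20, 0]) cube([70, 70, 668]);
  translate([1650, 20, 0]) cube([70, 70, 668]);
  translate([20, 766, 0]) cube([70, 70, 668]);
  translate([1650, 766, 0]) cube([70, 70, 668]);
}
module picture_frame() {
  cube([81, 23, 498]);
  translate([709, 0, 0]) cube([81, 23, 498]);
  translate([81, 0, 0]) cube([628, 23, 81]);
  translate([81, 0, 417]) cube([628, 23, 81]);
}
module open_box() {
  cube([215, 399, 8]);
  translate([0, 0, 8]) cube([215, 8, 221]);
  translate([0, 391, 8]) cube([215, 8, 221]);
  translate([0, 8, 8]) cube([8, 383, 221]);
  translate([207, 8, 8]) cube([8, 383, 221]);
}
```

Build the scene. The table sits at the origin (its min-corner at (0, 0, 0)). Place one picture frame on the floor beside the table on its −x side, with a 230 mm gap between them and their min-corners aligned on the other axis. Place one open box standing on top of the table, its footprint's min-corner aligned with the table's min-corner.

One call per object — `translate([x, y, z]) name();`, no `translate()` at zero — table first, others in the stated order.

table();
translate([-1020, 0, 0]) picture_frame();
translate([0, 0, 700]) open_box();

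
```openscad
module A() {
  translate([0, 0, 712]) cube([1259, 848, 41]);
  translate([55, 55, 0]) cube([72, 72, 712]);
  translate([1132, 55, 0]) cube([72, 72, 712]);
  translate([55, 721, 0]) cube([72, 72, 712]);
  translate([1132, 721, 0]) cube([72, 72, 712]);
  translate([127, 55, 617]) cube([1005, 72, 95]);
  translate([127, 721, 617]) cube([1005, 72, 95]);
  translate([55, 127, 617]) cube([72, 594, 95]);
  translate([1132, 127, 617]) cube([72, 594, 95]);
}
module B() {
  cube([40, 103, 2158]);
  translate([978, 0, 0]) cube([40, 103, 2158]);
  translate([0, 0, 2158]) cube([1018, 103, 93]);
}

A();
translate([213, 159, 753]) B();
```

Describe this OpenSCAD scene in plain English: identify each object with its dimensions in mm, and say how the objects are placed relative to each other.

A is a table with a 1259×848 mm rectangular top, 41 mm thick, top surface at z = 753 mm, supported by four 72×72 mm square legs, each inset 55 mm from the nearest pair of top edges, running from the floor. Four apron rails, 72 mm thick and 95 mm tall, run between adjacent legs with their top edges flush with the underside of the top and their outer faces flush with the legs' outer faces.

B is a door frame. The clear opening is 938 mm wide and 2158 mm high. Two 40 mm wide jambs, 103 mm deep, stand either side of the opening from the floor to the top of the opening. A 93 mm thick head sits across the top of both jambs, spanning the full outside width of the frame.

The door frame is on top of the table.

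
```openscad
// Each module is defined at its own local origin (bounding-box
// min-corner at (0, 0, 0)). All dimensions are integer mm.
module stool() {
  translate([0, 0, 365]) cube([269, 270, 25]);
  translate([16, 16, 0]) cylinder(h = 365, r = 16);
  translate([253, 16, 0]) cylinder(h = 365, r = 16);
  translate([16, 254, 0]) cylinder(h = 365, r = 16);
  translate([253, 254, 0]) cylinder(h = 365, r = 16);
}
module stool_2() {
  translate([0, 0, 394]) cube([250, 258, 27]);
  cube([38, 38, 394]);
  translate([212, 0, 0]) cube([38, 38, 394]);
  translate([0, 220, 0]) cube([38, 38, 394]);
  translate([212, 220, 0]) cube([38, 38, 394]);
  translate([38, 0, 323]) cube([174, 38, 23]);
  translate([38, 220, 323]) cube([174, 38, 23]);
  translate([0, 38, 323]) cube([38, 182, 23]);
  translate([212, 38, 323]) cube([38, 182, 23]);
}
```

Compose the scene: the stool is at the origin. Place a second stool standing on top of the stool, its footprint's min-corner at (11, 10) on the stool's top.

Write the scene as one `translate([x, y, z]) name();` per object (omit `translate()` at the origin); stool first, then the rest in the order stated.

stool();
translate([11, 10, 390]) stool_2();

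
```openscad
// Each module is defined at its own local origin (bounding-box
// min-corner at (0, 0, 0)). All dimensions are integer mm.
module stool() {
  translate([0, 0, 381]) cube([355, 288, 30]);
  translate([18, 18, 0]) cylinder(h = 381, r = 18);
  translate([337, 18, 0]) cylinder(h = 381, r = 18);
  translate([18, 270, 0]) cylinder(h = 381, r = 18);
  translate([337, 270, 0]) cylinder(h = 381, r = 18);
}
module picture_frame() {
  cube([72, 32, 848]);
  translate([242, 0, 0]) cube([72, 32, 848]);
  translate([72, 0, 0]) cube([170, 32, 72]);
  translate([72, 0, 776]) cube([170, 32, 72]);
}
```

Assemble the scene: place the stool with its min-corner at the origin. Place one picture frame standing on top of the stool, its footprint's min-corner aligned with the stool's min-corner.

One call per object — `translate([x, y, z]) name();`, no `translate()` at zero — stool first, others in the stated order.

stool();
translate([0, 0, 411]) picture_frame();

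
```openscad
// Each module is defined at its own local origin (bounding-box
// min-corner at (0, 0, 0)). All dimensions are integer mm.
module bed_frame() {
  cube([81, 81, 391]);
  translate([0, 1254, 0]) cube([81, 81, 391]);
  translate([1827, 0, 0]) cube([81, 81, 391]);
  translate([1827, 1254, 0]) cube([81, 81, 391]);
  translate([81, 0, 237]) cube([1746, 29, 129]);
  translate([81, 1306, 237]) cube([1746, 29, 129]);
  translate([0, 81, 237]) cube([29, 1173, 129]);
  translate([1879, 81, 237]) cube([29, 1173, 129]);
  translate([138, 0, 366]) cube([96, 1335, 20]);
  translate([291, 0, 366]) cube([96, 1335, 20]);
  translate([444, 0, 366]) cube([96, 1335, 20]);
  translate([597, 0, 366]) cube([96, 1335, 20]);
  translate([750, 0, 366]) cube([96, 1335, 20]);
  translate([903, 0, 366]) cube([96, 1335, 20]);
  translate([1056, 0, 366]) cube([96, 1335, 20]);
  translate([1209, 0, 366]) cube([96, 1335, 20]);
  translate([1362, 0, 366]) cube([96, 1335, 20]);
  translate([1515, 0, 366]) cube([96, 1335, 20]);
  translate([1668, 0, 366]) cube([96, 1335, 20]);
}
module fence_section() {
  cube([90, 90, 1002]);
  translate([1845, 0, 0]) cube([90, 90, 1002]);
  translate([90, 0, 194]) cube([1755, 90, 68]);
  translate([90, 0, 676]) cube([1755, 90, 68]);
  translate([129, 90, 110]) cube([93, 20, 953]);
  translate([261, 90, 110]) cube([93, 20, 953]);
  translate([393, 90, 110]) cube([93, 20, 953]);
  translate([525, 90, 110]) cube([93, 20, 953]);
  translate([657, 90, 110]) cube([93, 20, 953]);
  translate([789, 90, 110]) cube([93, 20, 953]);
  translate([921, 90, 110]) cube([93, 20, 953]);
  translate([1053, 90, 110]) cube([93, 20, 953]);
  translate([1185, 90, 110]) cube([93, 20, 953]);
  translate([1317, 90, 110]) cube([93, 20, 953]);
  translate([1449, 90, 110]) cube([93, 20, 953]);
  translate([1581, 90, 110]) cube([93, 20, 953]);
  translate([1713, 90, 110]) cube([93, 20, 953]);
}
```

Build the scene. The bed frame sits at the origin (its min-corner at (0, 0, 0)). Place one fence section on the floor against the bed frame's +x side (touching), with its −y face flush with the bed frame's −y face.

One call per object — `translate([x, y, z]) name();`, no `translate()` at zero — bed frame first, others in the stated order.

bed_frame();
translate([1908, 0, 0]) fence_section();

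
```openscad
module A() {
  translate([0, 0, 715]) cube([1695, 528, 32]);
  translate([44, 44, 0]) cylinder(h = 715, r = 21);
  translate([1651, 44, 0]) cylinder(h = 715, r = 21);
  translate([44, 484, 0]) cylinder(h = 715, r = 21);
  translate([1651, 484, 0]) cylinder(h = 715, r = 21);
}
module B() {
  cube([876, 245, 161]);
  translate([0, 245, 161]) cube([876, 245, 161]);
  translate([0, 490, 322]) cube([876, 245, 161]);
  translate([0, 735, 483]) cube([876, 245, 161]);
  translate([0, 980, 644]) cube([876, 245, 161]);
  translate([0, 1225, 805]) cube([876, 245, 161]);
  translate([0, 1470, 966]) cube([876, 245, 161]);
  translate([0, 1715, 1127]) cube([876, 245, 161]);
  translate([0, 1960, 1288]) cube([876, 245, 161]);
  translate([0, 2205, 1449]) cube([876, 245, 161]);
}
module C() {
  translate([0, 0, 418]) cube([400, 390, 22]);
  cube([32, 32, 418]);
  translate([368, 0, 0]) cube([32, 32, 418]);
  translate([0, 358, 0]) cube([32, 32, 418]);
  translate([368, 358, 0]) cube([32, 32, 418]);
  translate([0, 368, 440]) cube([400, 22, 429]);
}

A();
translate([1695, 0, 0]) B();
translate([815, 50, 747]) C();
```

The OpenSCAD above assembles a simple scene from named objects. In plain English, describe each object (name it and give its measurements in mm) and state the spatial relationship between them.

A is a table: top 1695 mm (x) × 528 mm (y), 32 mm thick, upper face at z = 747 mm, on four round legs of 42 mm diameter, each leg's bounding box inset 23 mm from the nearest pair of top edges, running from z = 0 to the bottom of the top.

B is a run of 10 identical solid stair steps. Each tread is 876×245 mm and each step block is 161 mm high. Step 1 rests on the floor; step k is offset from step 1 by (k−1)×245 mm in y and (k−1)×161 mm in z.

C is a chair: 400×390 mm seat, 22 mm thick, top at z = 440 mm, on four 32 mm square corner legs flush with the seat edges. A 22 mm thick backrest slab spans the full seat width, extending 429 mm above the seat top, its back face flush with the seat's +y edge.

The staircase is against the table's +x side, with their −y faces flush. The chair is on top of the table.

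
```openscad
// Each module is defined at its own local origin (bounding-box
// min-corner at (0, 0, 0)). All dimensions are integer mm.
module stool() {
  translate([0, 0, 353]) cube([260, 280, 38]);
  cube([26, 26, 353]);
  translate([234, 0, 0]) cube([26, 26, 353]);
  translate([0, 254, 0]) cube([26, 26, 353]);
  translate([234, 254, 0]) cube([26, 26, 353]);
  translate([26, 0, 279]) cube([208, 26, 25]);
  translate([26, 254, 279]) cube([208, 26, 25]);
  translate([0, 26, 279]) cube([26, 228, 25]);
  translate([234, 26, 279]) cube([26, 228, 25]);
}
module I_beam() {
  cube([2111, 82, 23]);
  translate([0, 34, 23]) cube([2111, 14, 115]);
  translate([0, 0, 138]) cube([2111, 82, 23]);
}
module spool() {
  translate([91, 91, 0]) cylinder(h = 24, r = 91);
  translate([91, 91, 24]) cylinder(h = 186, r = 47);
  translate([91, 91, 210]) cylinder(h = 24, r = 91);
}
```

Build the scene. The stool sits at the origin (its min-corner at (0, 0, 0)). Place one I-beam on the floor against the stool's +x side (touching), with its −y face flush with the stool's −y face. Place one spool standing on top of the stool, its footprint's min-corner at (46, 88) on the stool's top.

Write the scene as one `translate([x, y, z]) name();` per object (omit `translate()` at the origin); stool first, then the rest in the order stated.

stool();
translate([260, 0, 0]) I_beam();
translate([46, 88, 391]) spool();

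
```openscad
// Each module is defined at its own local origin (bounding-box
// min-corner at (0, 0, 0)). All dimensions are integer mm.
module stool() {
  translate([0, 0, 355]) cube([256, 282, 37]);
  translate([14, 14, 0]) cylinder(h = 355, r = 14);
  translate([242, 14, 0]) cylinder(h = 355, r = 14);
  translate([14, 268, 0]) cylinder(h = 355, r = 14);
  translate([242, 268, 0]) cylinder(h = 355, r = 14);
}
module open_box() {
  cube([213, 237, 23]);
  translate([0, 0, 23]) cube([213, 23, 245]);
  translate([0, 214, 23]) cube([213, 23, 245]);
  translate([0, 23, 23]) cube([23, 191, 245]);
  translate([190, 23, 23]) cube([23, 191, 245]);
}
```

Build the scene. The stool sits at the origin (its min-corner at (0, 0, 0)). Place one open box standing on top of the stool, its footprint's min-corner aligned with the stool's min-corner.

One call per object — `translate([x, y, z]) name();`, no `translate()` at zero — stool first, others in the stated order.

stool();
translate([0, 0, 392]) open_box();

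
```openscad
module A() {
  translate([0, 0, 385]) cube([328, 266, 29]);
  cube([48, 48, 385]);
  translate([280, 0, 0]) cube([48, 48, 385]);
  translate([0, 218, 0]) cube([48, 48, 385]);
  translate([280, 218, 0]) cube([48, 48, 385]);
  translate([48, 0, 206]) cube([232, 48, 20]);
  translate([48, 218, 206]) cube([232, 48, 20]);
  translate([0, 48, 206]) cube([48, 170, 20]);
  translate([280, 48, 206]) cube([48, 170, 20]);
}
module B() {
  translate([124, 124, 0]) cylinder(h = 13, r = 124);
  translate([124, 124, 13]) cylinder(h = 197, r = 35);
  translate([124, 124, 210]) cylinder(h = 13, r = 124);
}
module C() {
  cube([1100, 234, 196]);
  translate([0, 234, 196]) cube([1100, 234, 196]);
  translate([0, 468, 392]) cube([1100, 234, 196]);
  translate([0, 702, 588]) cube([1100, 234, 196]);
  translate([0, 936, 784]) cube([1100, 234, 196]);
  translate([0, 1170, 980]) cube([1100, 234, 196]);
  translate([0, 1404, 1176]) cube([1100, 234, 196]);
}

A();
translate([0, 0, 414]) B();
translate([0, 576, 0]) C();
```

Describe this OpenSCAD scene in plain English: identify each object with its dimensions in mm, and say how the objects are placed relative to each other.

A is a simple wooden stool: a rectangular seat 328 mm (x) by 266 mm (y), 29 mm thick, top face at z = 414 mm, on four square legs, each 48×48 mm in cross-section. The legs rest on z = 0, each flush with a corner of the seat. Four stretchers, 48 mm wide and 20 mm tall, connect adjacent legs with their undersides at z = 206 mm, each running between the inner faces of the legs it joins and aligned with the legs' outer faces on the other axis.

B is a spool: two coaxial disc flanges of radius 124 mm and thickness 13 mm, joined by a core cylinder of radius 35 mm and height 197 mm. The lower flange rests on z = 0 and the three cylinders share a vertical axis.

C is a straight staircase of 7 solid steps. Each step is 1100 mm wide (x), 234 mm deep (y, the going) and 196 mm tall (the rise). The first step rests on the floor; each subsequent step sits one going further in +y and one rise higher in +z, directly behind and above the previous step with no overlap.

The spool is on top of the stool. The staircase is on the floor beside the stool on its +y side.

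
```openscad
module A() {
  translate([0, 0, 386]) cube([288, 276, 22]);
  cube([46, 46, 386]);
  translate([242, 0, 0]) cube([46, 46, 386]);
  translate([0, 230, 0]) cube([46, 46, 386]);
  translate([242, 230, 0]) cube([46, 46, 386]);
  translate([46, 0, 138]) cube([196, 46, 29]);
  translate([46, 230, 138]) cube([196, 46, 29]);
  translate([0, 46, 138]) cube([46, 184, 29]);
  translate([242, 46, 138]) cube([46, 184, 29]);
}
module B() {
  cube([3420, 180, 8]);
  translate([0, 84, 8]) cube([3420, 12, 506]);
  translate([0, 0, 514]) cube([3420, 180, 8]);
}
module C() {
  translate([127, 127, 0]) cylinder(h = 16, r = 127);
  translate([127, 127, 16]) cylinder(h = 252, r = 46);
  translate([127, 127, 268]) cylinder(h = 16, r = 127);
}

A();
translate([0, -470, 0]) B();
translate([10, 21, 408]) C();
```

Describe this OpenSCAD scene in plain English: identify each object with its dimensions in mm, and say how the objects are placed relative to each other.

A is a four-legged stool. The seat is a 288×276×22 mm slab whose top surface is at z = 408 mm; four square legs, each 46×46 mm in cross-section, run from the floor (z = 0) to the underside of the seat, each flush with a corner of the seat. Four stretchers, 46 mm wide and 29 mm tall, connect adjacent legs with their undersides at z = 138 mm, each running between the inner faces of the legs it joins and aligned with the legs' outer faces on the other axis.

B is an I-beam lying along x, 3420 mm long. Overall section height 522 mm. Two flanges 180 mm wide (y) and 8 mm thick, one on the floor and one at the top; a web 12 mm thick runs between them, centred on the flange width.

C is a spool: two coaxial disc flanges of radius 127 mm and thickness 16 mm, joined by a core cylinder of radius 46 mm and height 252 mm. The lower flange rests on z = 0 and the three cylinders share a vertical axis.

The I-beam is on the floor beside the stool on its −y side. The spool is on top of the stool.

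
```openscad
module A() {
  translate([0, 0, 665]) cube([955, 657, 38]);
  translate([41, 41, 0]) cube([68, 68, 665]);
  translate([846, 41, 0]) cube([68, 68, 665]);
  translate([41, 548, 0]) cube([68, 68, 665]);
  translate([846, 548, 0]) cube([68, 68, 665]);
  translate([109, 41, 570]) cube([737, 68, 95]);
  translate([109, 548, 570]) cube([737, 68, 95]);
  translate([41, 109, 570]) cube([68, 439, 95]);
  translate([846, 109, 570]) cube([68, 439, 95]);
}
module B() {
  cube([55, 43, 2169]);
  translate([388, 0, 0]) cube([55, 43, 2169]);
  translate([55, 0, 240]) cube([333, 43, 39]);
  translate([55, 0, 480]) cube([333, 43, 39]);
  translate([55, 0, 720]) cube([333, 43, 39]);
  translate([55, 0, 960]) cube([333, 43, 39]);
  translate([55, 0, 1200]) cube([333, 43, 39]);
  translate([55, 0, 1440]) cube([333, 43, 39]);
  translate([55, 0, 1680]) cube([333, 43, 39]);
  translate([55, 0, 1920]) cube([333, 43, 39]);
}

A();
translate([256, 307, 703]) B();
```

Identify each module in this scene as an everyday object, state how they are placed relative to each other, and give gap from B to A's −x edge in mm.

A is a table. B is a ladder. The ladder is on top of the table, centred. The gap from the ladder to the table's −x edge is 256 mm.

The ladder's min-x is at 256; the table's min-x is 0; gap = 256 mm.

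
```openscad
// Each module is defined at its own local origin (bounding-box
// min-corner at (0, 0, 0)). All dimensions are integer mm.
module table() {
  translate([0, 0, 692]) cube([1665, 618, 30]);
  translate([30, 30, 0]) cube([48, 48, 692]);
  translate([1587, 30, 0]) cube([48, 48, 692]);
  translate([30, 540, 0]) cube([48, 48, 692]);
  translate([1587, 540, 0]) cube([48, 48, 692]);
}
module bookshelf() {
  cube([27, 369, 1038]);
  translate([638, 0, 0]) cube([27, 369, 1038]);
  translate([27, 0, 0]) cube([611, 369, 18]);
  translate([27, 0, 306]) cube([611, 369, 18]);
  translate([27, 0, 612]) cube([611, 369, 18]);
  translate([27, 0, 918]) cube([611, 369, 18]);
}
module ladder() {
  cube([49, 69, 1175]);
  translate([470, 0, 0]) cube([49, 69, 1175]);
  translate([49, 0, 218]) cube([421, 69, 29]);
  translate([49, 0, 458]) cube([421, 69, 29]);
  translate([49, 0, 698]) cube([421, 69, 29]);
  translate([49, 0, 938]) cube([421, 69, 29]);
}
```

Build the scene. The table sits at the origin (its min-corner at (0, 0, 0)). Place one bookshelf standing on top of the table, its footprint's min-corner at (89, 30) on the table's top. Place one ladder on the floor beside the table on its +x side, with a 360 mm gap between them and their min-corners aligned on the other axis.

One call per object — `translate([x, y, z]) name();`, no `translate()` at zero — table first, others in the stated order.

table();
translate([89, 30, 722]) bookshelf();
translate([2025, 0, 0]) ladder();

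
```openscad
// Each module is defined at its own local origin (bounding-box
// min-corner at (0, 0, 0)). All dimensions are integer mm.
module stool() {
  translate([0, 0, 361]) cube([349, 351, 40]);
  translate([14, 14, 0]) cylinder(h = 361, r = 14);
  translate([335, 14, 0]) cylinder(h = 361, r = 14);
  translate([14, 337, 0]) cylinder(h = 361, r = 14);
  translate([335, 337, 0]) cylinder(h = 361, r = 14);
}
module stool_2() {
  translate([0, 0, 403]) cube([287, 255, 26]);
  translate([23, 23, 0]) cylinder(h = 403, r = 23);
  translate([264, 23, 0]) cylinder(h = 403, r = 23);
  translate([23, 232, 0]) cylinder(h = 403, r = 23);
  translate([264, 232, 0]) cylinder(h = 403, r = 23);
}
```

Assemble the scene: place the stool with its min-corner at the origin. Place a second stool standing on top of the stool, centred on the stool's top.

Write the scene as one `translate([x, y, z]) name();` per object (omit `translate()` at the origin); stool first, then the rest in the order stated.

stool();
translate([31, 48, 401]) stool_2();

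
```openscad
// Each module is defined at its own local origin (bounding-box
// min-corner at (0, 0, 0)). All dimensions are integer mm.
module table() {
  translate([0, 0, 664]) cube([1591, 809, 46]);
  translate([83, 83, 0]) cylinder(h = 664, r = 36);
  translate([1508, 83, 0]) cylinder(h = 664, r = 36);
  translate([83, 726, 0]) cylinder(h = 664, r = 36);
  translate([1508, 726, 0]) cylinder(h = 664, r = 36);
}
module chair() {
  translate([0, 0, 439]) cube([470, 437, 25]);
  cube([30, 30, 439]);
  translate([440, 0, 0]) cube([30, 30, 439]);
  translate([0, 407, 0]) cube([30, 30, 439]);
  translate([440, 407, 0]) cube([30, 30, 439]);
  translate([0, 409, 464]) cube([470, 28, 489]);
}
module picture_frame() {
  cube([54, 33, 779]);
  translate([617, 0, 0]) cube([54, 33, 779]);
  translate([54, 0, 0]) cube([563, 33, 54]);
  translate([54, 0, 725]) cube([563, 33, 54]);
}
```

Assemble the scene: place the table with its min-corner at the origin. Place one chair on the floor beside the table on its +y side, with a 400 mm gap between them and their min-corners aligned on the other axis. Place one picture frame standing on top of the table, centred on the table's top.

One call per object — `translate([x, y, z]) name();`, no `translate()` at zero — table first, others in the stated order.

table();
translate([0, 1209, 0]) chair();
translate([460, 388, 710]) picture_frame();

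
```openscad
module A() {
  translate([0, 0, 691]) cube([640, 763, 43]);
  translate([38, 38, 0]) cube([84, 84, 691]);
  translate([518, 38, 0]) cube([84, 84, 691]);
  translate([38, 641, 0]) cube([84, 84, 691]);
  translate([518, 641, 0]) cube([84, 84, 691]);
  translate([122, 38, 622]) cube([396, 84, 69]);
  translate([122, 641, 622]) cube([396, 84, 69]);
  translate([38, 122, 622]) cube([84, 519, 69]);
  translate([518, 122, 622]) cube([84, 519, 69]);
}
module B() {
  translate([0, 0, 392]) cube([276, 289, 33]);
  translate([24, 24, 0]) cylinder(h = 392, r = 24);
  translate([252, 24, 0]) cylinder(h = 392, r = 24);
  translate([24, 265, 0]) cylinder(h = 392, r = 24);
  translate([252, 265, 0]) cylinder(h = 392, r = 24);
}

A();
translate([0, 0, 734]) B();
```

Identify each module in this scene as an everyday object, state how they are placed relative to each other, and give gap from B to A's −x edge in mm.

A is a table. B is a stool. The stool is on top of the table. The gap from the stool to the table's −x edge is 0 mm.

The stool's min-x is at 0; the table's min-x is 0; gap = 0 mm.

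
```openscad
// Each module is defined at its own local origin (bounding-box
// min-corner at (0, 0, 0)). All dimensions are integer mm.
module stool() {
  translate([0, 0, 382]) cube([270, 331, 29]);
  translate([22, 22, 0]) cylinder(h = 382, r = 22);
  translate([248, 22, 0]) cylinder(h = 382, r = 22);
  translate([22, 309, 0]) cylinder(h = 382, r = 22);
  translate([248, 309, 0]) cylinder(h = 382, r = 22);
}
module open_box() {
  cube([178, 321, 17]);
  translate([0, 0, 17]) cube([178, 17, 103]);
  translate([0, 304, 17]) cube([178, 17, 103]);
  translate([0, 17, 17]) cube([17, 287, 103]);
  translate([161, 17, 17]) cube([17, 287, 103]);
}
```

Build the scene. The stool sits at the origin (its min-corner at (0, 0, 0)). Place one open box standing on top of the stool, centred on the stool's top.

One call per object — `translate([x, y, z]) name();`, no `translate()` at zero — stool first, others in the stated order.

stool();
translate([46, 5, 411]) open_box();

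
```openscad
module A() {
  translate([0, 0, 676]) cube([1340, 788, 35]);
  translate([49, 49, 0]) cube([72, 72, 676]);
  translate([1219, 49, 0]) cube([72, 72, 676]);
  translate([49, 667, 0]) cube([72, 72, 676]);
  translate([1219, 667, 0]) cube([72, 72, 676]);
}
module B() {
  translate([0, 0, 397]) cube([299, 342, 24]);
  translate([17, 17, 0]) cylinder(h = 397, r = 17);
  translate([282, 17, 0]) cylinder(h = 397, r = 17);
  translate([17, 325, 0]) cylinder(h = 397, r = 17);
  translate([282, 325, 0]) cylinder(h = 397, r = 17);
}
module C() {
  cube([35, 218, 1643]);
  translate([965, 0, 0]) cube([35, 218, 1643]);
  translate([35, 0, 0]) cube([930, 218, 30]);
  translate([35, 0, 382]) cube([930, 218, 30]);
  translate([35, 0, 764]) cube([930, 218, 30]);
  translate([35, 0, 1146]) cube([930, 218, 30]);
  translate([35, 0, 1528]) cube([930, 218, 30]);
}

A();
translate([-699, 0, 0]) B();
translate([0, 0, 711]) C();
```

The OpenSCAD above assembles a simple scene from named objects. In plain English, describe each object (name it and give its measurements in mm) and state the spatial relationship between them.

A is a table with a 1340×788 mm rectangular top, 35 mm thick, top surface at z = 711 mm, supported by four 72×72 mm square legs, each inset 49 mm from the nearest pair of top edges, running from the floor.

B is a simple wooden stool: a rectangular seat 299 mm (x) by 342 mm (y), 24 mm thick, top face at z = 421 mm, on four round legs, each 34 mm in diameter. The legs rest on z = 0, each leg's axis is inset half a diameter from the nearest pair of seat edges (so the leg's bounding box is flush with the corner).

C is an open bookshelf. Two side panels, each 35 mm thick, 218 mm deep and 1643 mm tall, stand 1000 mm apart (outside-to-outside). Between them sit 5 shelves, each 30 mm thick and 218 mm deep, spanning the full gap between the sides. The bottom shelf rests on the floor (its underside at z = 0) and the clear gap between one shelf's top and the next shelf's underside is 352 mm.

The stool is on the floor beside the table on its −x side. The bookshelf is on top of the table.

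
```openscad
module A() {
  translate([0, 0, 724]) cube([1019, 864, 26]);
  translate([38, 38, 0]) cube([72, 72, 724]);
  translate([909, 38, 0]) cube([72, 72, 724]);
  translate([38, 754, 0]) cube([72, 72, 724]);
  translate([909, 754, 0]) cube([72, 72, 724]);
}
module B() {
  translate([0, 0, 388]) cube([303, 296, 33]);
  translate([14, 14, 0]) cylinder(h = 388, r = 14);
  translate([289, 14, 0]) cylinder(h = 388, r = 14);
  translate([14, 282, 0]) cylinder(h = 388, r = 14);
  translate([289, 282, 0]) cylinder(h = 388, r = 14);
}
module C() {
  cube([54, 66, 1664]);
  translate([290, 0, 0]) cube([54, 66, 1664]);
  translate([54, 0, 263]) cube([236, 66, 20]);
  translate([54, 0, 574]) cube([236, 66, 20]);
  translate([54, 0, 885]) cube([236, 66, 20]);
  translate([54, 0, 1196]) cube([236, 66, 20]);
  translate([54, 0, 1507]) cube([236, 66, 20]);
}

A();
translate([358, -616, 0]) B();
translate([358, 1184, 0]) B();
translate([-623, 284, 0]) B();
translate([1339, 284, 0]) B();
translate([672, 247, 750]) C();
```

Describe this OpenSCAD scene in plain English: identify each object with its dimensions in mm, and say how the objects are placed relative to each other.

A is a table: top 1019 mm (x) × 864 mm (y), 26 mm thick, upper face at z = 750 mm, on four 72×72 mm square legs, each inset 38 mm from the nearest pair of top edges, running from z = 0 to the bottom of the top.

B is a simple wooden stool: a rectangular seat 303 mm (x) by 296 mm (y), 33 mm thick, top face at z = 421 mm, on four round legs, each 28 mm in diameter. The legs rest on z = 0, each leg's axis is inset half a diameter from the nearest pair of seat edges (so the leg's bounding box is flush with the corner).

C is a wooden ladder with two side rails of 54×66 mm section and 1664 mm height, set 344 mm apart overall. Between them run 5 rectangular rungs (66 mm deep, 20 mm thick), front faces flush with the rails' −y face. The bottom of the first rung is 263 mm above the floor and each subsequent rung is 311 mm higher than the one below.

Four stools sit around the table at the −y, +y, −x, +x sides. The ladder is on top of the table.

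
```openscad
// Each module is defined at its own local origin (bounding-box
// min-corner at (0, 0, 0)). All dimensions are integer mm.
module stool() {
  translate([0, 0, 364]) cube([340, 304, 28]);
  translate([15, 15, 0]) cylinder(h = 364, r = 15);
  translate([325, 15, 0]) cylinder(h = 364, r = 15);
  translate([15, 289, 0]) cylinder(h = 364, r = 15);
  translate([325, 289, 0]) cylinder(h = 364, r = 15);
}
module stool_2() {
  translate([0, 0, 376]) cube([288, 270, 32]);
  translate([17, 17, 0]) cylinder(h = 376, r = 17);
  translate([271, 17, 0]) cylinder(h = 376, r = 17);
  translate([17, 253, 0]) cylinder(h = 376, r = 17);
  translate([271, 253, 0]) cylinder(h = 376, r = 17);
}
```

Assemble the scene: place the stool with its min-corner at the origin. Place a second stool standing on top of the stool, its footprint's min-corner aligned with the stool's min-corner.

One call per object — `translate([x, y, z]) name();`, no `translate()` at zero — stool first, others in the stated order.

stool();
translate([0, 0, 392]) stool_2();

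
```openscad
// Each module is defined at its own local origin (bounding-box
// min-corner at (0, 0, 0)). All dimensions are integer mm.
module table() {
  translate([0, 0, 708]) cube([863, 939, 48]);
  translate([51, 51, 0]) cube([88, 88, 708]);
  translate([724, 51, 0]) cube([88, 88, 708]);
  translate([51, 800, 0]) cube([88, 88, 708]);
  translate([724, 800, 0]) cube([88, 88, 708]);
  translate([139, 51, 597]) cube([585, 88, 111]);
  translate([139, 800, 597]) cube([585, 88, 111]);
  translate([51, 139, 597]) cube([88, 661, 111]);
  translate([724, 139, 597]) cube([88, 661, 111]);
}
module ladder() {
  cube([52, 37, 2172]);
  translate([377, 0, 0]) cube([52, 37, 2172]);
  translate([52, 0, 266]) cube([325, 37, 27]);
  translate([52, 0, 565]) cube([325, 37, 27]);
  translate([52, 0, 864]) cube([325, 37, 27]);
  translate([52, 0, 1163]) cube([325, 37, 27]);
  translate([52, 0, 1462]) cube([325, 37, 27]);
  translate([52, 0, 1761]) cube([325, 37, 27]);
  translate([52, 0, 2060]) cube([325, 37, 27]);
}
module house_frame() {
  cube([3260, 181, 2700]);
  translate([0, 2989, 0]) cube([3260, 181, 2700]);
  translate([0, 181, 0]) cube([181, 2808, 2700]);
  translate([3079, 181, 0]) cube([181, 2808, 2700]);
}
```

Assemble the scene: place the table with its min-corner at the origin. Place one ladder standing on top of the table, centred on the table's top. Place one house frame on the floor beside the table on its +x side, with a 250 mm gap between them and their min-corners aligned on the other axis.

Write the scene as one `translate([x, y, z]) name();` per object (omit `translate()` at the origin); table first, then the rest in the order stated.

table();
translate([217, 451, 756]) ladder();
translate([1113, 0, 0]) house_frame();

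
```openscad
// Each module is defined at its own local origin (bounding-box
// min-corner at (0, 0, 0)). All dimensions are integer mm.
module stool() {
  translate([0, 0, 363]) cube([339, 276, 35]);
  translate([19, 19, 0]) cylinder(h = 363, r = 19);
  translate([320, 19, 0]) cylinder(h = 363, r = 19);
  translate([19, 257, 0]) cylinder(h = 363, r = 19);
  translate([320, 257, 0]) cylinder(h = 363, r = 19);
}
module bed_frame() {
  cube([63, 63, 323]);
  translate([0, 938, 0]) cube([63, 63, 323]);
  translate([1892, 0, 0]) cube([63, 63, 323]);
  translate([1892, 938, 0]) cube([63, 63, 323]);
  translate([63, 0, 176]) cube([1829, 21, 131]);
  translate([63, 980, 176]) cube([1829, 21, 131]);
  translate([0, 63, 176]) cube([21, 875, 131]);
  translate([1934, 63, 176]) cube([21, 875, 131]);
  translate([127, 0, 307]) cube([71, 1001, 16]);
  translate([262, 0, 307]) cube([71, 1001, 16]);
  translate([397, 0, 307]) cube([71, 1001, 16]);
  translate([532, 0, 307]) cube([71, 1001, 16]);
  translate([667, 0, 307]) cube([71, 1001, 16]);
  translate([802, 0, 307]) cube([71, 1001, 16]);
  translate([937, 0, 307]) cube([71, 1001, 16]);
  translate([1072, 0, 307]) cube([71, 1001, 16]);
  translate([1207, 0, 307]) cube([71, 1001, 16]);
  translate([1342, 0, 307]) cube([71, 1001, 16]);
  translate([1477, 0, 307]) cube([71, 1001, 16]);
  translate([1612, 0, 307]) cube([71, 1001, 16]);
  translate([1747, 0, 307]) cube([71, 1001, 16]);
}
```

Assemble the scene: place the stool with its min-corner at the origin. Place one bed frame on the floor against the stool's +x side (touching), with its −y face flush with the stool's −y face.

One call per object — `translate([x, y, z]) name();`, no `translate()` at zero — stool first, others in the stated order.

stool();
translate([339, 0, 0]) bed_frame();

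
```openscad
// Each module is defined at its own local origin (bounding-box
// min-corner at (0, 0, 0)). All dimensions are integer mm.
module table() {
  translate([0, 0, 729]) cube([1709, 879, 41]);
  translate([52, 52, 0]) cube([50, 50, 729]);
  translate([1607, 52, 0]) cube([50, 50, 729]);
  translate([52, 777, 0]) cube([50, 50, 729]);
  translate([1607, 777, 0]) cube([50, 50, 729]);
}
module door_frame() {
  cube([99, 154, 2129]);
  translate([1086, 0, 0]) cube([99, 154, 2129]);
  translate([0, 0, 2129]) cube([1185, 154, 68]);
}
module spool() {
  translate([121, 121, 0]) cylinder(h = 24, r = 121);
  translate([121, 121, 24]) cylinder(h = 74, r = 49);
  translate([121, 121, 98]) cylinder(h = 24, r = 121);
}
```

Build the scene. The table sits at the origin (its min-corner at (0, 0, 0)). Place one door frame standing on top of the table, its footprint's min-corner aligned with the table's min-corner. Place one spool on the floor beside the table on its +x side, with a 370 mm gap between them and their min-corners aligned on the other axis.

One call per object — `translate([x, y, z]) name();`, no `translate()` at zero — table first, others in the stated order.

table();
translate([0, 0, 770]) door_frame();
translate([2079, 0, 0]) spool();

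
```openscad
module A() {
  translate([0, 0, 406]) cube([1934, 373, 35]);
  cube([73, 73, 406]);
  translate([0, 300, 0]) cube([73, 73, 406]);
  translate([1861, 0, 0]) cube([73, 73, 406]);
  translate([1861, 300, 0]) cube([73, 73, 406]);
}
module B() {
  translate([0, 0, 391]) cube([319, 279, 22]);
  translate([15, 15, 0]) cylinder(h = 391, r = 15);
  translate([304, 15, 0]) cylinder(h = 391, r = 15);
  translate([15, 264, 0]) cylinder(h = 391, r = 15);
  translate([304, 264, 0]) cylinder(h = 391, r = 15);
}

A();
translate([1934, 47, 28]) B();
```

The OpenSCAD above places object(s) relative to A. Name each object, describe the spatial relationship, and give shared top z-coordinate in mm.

Both tops at z = 441 mm.

A is a bench. B is a stool. The stool is beside the bench with their tops flush at z = 441. The shared top z-coordinate is 441 mm.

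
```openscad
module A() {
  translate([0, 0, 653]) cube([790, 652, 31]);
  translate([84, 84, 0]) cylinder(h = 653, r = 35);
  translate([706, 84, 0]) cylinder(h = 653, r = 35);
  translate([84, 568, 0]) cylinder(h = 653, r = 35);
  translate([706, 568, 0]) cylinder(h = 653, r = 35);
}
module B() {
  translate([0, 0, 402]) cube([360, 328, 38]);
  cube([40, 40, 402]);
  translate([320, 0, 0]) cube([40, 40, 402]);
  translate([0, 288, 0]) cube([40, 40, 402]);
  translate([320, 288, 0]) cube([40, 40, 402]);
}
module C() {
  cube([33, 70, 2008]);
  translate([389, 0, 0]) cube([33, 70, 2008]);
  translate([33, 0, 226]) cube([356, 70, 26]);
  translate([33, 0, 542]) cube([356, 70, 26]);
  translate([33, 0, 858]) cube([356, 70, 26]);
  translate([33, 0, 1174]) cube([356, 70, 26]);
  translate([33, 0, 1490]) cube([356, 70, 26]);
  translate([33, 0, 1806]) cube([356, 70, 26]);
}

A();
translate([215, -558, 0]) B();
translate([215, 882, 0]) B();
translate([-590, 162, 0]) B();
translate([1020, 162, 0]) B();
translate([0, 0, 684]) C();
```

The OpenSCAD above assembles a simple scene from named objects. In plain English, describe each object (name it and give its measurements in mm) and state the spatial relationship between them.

A is a table with a 790×652 mm rectangular top, 31 mm thick, top surface at z = 684 mm, supported by four round legs of 70 mm diameter, each leg's bounding box inset 49 mm from the nearest pair of top edges, running from the floor.

B is a simple wooden stool: a rectangular seat 360 mm (x) by 328 mm (y), 38 mm thick, top face at z = 440 mm, on four square legs, each 40×40 mm in cross-section. The legs rest on z = 0, each flush with a corner of the seat.

C is a wooden ladder with two side rails of 33×70 mm section and 2008 mm height, set 422 mm apart overall. Between them run 6 rectangular rungs (70 mm deep, 26 mm thick), front faces flush with the rails' −y face. The bottom of the first rung is 226 mm above the floor and each subsequent rung is 316 mm higher than the one below.

Four stools sit around the table at the −y, +y, −x, +x sides. The ladder is on top of the table.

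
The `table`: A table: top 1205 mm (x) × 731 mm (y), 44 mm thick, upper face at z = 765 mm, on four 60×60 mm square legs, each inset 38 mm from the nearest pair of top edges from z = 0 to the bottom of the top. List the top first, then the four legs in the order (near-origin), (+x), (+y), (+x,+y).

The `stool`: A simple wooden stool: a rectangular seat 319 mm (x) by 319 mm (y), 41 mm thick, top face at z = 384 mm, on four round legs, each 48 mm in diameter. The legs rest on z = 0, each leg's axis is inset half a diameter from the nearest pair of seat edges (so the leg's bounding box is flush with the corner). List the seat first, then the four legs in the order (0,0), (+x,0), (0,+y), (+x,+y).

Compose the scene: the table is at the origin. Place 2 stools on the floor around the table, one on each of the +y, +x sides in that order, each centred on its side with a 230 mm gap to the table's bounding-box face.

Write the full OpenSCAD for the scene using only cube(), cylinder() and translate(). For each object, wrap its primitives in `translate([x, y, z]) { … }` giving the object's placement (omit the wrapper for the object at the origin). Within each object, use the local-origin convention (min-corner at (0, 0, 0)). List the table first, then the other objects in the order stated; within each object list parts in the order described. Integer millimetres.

translate([0, 0, 721]) cube([1205, 731, 44]);
translate([38, 38, 0]) cube([60, 60, 721]);
translate([1107, 38, 0]) cube([60, 60, 721]);
translate([38, 633, 0]) cube([60, 60, 721]);
translate([1107, 633, 0]) cube([60, 60, 721]);
translate([443, 961, 0]) {
  translate([0, 0, 343]) cube([319, 319, 41]);
  translate([24, 24, 0]) cylinder(h = 343, r = 24);
  translate([295, 24, 0]) cylinder(h = 343, r = 24);
  translate([24, 295, 0]) cylinder(h = 343, r = 24);
  translate([295, 295, 0]) cylinder(h = 343, r = 24);
}
translate([1435, 206, 0]) {
  translate([0, 0, 343]) cube([319, 319, 41]);
  translate([24, 24, 0]) cylinder(h = 343, r = 24);
  translate([295, 24, 0]) cylinder(h = 343, r = 24);
  translate([24, 295, 0]) cylinder(h = 343, r = 24);
  translate([295, 295, 0]) cylinder(h = 343, r = 24);
}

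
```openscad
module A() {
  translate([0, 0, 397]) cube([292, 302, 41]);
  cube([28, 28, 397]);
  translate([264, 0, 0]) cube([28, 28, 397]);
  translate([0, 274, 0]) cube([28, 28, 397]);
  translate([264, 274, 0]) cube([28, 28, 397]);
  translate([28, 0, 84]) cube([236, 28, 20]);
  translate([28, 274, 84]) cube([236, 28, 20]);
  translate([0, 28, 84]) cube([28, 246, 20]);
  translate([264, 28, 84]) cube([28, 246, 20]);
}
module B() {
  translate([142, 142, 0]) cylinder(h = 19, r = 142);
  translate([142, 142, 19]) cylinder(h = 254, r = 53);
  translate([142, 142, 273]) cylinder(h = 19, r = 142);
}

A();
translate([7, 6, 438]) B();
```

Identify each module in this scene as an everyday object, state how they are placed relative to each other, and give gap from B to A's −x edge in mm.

A is a stool. B is a spool. The spool is on top of the stool. The gap from the spool to the stool's −x edge is 7 mm.

The spool's min-x is at 7; the stool's min-x is 0; gap = 7 mm.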